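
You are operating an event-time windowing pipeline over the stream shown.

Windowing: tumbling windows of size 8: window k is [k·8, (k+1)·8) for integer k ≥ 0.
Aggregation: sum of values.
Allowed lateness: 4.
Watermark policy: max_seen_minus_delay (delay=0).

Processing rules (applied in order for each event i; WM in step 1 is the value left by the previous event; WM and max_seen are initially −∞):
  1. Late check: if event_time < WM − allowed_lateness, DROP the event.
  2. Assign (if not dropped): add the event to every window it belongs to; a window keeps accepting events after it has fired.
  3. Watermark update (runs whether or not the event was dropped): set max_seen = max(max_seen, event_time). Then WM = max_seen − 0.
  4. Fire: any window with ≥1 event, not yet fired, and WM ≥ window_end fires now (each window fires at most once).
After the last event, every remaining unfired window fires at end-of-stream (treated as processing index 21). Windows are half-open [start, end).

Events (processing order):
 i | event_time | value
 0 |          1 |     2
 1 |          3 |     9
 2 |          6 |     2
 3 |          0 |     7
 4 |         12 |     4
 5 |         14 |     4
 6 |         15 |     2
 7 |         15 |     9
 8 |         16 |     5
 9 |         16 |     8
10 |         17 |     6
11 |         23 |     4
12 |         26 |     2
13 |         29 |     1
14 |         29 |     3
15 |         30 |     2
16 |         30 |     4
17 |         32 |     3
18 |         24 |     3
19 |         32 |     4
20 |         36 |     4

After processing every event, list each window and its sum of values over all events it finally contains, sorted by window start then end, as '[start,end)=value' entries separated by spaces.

i=0 t=1 v=2: → [0,8); WM=1
i=1 t=3 v=9: → [0,8); WM=3
i=2 t=6 v=2: → [0,8); WM=6
i=3 t=0 v=7: DROP (t<6-4); WM=6
i=4 t=12 v=4: → [8,16); WM=12; [0,8) fires=13
i=5 t=14 v=4: → [8,16); WM=14
i=6 t=15 v=2: → [8,16); WM=15
i=7 t=15 v=9: → [8,16); WM=15
i=8 t=16 v=5: → [16,24); WM=16; [8,16) fires=19
i=9 t=16 v=8: → [16,24); WM=16
i=10 t=17 v=6: → [16,24); WM=17
i=11 t=23 v=4: → [16,24); WM=23
i=12 t=26 v=2: → [24,32); WM=26; [16,24) fires=23
i=13 t=29 v=1: → [24,32); WM=29
i=14 t=29 v=3: → [24,32); WM=29
i=15 t=30 v=2: → [24,32); WM=30
i=16 t=30 v=4: → [24,32); WM=30
i=17 t=32 v=3: → [32,40); WM=32; [24,32) fires=12
i=18 t=24 v=3: DROP (t<32-4); WM=32
i=19 t=32 v=4: → [32,40); WM=32
i=20 t=36 v=4: → [32,40); WM=36

[0,8)=13 [8,16)=19 [16,24)=23 [24,32)=12 [32,40)=11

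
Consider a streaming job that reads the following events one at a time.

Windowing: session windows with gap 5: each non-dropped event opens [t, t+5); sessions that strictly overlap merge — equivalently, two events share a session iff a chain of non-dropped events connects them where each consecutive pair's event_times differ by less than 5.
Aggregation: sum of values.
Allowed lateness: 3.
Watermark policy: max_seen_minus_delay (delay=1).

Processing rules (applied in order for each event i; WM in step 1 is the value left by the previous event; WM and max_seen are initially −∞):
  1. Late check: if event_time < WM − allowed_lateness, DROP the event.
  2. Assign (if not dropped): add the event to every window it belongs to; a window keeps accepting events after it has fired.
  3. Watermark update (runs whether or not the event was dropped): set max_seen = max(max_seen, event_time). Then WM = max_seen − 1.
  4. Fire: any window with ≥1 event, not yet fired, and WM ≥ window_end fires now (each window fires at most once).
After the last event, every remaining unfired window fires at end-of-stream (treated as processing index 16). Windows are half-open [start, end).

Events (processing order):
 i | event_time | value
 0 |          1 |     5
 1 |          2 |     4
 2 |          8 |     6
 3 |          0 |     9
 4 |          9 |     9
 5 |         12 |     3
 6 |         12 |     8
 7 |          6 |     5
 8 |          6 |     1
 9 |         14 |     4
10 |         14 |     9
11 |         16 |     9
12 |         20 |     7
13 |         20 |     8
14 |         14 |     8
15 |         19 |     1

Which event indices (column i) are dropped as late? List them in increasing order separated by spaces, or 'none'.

3 7 8 14

i=0 t=1 v=5: → [1,6); WM=0
i=1 t=2 v=4: → [1,7); WM=1
i=2 t=8 v=6: → [8,13); WM=7
i=3 t=0 v=9: DROP (t<7-3); WM=7
i=4 t=9 v=9: → [8,14); WM=8
i=5 t=12 v=3: → [8,17); WM=11
i=6 t=12 v=8: → [8,17); WM=11
i=7 t=6 v=5: DROP (t<11-3); WM=11
i=8 t=6 v=1: DROP (t<11-3); WM=11
i=9 t=14 v=4: → [8,19); WM=13
i=10 t=14 v=9: → [8,19); WM=13
i=11 t=16 v=9: → [8,21); WM=15
i=12 t=20 v=7: → [8,25); WM=19
i=13 t=20 v=8: → [8,25); WM=19
i=14 t=14 v=8: DROP (t<19-3); WM=19
i=15 t=19 v=1: → [8,25); WM=19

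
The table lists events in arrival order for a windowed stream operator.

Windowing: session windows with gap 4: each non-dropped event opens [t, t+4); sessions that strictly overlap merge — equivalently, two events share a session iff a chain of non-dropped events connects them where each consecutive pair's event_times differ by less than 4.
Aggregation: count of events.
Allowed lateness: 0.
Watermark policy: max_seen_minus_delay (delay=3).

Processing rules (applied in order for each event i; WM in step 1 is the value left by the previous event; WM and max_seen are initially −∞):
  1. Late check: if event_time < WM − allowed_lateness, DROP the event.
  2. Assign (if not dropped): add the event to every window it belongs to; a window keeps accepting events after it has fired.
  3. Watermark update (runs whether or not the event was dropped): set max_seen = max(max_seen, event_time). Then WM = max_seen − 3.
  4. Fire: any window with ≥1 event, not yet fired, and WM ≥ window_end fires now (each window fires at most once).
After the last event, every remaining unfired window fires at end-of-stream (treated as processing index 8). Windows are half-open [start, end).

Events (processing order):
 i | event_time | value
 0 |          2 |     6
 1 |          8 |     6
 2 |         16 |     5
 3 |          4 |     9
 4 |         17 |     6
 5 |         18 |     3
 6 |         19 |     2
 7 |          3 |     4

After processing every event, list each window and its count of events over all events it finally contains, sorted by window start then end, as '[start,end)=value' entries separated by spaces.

[2,6)=1 [8,12)=1 [16,23)=4

i=0 t=2 v=6: → [2,6); WM=-1
i=1 t=8 v=6: → [8,12); WM=5
i=2 t=16 v=5: → [16,20); WM=13
i=3 t=4 v=9: DROP (t<13-0); WM=13
i=4 t=17 v=6: → [16,21); WM=14
i=5 t=18 v=3: → [16,22); WM=15
i=6 t=19 v=2: → [16,23); WM=16
i=7 t=3 v=4: DROP (t<16-0); WM=16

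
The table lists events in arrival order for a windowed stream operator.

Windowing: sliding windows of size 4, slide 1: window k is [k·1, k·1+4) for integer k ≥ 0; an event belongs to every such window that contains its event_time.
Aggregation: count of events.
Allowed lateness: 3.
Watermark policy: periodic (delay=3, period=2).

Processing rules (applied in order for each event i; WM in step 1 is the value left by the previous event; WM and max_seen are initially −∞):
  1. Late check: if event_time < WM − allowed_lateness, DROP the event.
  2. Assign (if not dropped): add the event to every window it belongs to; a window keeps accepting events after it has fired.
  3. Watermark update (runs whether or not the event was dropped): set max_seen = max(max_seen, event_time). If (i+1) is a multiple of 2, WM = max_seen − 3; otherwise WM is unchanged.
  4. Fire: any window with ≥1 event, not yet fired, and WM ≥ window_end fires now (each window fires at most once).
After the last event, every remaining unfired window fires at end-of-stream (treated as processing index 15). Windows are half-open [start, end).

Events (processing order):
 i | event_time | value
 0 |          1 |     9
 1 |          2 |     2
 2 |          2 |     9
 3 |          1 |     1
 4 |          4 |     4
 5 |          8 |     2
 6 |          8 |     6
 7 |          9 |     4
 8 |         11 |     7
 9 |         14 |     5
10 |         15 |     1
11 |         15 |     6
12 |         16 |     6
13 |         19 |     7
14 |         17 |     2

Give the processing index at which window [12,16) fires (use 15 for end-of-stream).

i=0 t=1 v=9: → [1,5),[0,4); WM=−∞
i=1 t=2 v=2: → [2,6),[1,5),[0,4); WM=-1
i=2 t=2 v=9: → [2,6),[1,5),[0,4); WM=-1
i=3 t=1 v=1: → [1,5),[0,4); WM=-1
i=4 t=4 v=4: → [4,8),[3,7),[2,6),[1,5); WM=-1
i=5 t=8 v=2: → [8,12),[7,11),[6,10),[5,9); WM=5; [0,4) fires=4 [1,5) fires=5
i=6 t=8 v=6: → [8,12),[7,11),[6,10),[5,9); WM=5
i=7 t=9 v=4: → [9,13),[8,12),[7,11),[6,10); WM=6; [2,6) fires=3
i=8 t=11 v=7: → [11,15),[10,14),[9,13),[8,12); WM=6
i=9 t=14 v=5: → [14,18),[13,17),[12,16),[11,15); WM=11; [3,7) fires=1 [4,8) fires=1 [5,9) fires=2 [6,10) fires=3 [7,11) fires=3
i=10 t=15 v=1: → [15,19),[14,18),[13,17),[12,16); WM=11
i=11 t=15 v=6: → [15,19),[14,18),[13,17),[12,16); WM=12; [8,12) fires=4
i=12 t=16 v=6: → [16,20),[15,19),[14,18),[13,17); WM=12
i=13 t=19 v=7: → [19,23),[18,22),[17,21),[16,20); WM=16; [9,13) fires=2 [10,14) fires=1 [11,15) fires=2 [12,16) fires=3
i=14 t=17 v=2: → [17,21),[16,20),[15,19),[14,18); WM=16

13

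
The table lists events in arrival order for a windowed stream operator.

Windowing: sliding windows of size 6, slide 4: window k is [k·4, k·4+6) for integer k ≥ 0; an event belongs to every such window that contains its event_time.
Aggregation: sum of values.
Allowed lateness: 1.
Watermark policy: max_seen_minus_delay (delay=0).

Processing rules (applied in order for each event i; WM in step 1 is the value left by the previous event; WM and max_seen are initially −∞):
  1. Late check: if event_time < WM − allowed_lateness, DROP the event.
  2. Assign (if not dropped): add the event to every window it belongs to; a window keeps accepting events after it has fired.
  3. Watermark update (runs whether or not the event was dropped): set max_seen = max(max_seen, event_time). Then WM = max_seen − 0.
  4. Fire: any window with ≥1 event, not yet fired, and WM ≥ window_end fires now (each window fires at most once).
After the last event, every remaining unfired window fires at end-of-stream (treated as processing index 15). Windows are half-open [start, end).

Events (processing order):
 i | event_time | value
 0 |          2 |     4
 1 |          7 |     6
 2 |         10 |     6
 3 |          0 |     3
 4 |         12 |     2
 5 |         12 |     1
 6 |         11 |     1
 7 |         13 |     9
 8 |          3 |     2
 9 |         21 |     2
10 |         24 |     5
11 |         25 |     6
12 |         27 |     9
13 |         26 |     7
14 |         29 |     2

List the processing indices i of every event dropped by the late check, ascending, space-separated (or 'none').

i=0 t=2 v=4: → [0,6); WM=2
i=1 t=7 v=6: → [4,10); WM=7; [0,6) fires=4
i=2 t=10 v=6: → [8,14); WM=10; [4,10) fires=6
i=3 t=0 v=3: DROP (t<10-1); WM=10
i=4 t=12 v=2: → [12,18),[8,14); WM=12
i=5 t=12 v=1: → [12,18),[8,14); WM=12
i=6 t=11 v=1: → [8,14); WM=12
i=7 t=13 v=9: → [12,18),[8,14); WM=13
i=8 t=3 v=2: DROP (t<13-1); WM=13
i=9 t=21 v=2: → [20,26),[16,22); WM=21; [8,14) fires=19 [12,18) fires=12
i=10 t=24 v=5: → [24,30),[20,26); WM=24; [16,22) fires=2
i=11 t=25 v=6: → [24,30),[20,26); WM=25
i=12 t=27 v=9: → [24,30); WM=27; [20,26) fires=13
i=13 t=26 v=7: → [24,30); WM=27
i=14 t=29 v=2: → [28,34),[24,30); WM=29

3 8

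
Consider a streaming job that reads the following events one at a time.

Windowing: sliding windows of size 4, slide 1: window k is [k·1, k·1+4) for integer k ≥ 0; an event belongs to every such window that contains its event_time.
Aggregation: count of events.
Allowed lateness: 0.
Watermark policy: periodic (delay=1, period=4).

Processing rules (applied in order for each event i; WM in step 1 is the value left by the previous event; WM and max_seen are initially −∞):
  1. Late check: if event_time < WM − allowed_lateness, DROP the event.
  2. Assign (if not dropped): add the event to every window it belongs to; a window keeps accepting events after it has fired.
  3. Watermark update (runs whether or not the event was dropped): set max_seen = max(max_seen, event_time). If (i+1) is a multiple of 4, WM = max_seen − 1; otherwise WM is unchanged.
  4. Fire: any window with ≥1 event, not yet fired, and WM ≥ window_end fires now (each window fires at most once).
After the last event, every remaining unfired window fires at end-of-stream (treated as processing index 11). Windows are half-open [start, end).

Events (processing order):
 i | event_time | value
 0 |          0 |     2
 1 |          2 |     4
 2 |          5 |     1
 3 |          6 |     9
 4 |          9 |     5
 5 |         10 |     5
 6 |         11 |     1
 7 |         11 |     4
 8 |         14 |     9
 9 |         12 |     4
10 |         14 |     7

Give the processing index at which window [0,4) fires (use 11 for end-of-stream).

i=0 t=0 v=2: → [0,4); WM=−∞
i=1 t=2 v=4: → [2,6),[1,5),[0,4); WM=−∞
i=2 t=5 v=1: → [5,9),[4,8),[3,7),[2,6); WM=−∞
i=3 t=6 v=9: → [6,10),[5,9),[4,8),[3,7); WM=5; [0,4) fires=2 [1,5) fires=1
i=4 t=9 v=5: → [9,13),[8,12),[7,11),[6,10); WM=5
i=5 t=10 v=5: → [10,14),[9,13),[8,12),[7,11); WM=5
i=6 t=11 v=1: → [11,15),[10,14),[9,13),[8,12); WM=5
i=7 t=11 v=4: → [11,15),[10,14),[9,13),[8,12); WM=10; [2,6) fires=2 [3,7) fires=2 [4,8) fires=2 [5,9) fires=2 [6,10) fires=2
i=8 t=14 v=9: → [14,18),[13,17),[12,16),[11,15); WM=10
i=9 t=12 v=4: → [12,16),[11,15),[10,14),[9,13); WM=10
i=10 t=14 v=7: → [14,18),[13,17),[12,16),[11,15); WM=10

3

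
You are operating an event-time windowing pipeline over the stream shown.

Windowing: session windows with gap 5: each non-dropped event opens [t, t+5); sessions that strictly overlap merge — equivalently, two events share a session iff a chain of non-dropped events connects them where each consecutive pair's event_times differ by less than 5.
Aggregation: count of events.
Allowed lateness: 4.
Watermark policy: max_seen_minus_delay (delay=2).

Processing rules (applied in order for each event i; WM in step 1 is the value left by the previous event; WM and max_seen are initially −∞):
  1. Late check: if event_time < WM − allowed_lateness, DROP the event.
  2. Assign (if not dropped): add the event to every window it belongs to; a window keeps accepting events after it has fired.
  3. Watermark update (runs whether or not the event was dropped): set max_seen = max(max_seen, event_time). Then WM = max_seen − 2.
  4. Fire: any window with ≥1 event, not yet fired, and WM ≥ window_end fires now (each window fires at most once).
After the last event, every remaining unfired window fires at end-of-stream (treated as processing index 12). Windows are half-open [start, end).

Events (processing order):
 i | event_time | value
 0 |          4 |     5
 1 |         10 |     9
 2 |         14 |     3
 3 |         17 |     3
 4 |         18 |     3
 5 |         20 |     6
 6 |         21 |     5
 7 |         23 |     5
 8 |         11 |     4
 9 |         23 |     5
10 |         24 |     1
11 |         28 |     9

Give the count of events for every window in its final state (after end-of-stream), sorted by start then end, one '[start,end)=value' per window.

[4,9)=1 [10,33)=10

i=0 t=4 v=5: → [4,9); WM=2
i=1 t=10 v=9: → [10,15); WM=8
i=2 t=14 v=3: → [10,19); WM=12
i=3 t=17 v=3: → [10,22); WM=15
i=4 t=18 v=3: → [10,23); WM=16
i=5 t=20 v=6: → [10,25); WM=18
i=6 t=21 v=5: → [10,26); WM=19
i=7 t=23 v=5: → [10,28); WM=21
i=8 t=11 v=4: DROP (t<21-4); WM=21
i=9 t=23 v=5: → [10,28); WM=21
i=10 t=24 v=1: → [10,29); WM=22
i=11 t=28 v=9: → [10,33); WM=26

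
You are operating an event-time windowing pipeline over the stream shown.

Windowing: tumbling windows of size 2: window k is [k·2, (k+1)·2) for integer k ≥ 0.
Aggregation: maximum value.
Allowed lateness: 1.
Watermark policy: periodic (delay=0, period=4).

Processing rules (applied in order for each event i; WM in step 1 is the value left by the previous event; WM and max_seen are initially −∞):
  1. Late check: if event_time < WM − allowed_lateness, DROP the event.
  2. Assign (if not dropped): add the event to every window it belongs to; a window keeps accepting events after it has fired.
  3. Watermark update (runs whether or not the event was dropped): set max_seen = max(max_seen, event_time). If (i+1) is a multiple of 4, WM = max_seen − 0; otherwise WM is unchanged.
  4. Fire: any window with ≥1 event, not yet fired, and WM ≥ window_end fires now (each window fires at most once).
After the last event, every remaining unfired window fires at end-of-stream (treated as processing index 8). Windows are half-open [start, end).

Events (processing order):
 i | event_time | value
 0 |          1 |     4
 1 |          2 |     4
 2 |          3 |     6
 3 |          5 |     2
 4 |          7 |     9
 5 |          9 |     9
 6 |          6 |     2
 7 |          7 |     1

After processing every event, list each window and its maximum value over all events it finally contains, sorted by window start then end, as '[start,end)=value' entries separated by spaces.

[0,2)=4 [2,4)=6 [4,6)=2 [6,8)=9 [8,10)=9

i=0 t=1 v=4: → [0,2); WM=−∞
i=1 t=2 v=4: → [2,4); WM=−∞
i=2 t=3 v=6: → [2,4); WM=−∞
i=3 t=5 v=2: → [4,6); WM=5; [0,2) fires=4 [2,4) fires=6
i=4 t=7 v=9: → [6,8); WM=5
i=5 t=9 v=9: → [8,10); WM=5
i=6 t=6 v=2: → [6,8); WM=5
i=7 t=7 v=1: → [6,8); WM=9; [4,6) fires=2 [6,8) fires=9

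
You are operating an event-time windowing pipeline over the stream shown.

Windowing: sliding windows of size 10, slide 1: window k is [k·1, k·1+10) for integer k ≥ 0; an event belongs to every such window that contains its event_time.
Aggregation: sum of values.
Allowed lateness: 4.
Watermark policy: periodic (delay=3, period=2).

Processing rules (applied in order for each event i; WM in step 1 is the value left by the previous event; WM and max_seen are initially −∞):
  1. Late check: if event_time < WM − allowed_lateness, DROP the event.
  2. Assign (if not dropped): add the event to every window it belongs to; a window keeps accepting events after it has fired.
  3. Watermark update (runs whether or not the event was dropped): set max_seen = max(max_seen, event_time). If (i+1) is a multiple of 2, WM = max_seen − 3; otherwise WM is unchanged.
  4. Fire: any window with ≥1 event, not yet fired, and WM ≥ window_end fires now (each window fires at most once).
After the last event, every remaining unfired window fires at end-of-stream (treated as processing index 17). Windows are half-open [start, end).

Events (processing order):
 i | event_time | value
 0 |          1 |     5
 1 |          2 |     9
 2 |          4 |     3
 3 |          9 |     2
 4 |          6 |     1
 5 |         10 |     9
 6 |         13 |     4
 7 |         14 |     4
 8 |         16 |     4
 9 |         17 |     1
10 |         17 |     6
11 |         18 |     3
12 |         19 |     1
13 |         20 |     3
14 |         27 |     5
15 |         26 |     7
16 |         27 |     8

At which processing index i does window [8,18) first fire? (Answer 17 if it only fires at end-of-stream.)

15

i=0 t=1 v=5: → [1,11),[0,10); WM=−∞
i=1 t=2 v=9: → [2,12),[1,11),[0,10); WM=-1
i=2 t=4 v=3: → [4,14),[3,13),[2,12),[1,11),[0,10); WM=-1
i=3 t=9 v=2: → [9,19),[8,18),[7,17),[6,16),[5,15),[4,14),[3,13),[2,12),[1,11),[0,10); WM=6
i=4 t=6 v=1: → [6,16),[5,15),[4,14),[3,13),[2,12),[1,11),[0,10); WM=6
i=5 t=10 v=9: → [10,20),[9,19),[8,18),[7,17),[6,16),[5,15),[4,14),[3,13),[2,12),[1,11); WM=7
i=6 t=13 v=4: → [13,23),[12,22),[11,21),[10,20),[9,19),[8,18),[7,17),[6,16),[5,15),[4,14); WM=7
i=7 t=14 v=4: → [14,24),[13,23),[12,22),[11,21),[10,20),[9,19),[8,18),[7,17),[6,16),[5,15); WM=11; [0,10) fires=20 [1,11) fires=29
i=8 t=16 v=4: → [16,26),[15,25),[14,24),[13,23),[12,22),[11,21),[10,20),[9,19),[8,18),[7,17); WM=11
i=9 t=17 v=1: → [17,27),[16,26),[15,25),[14,24),[13,23),[12,22),[11,21),[10,20),[9,19),[8,18); WM=14; [2,12) fires=24 [3,13) fires=15 [4,14) fires=19
i=10 t=17 v=6: → [17,27),[16,26),[15,25),[14,24),[13,23),[12,22),[11,21),[10,20),[9,19),[8,18); WM=14
i=11 t=18 v=3: → [18,28),[17,27),[16,26),[15,25),[14,24),[13,23),[12,22),[11,21),[10,20),[9,19); WM=15; [5,15) fires=20
i=12 t=19 v=1: → [19,29),[18,28),[17,27),[16,26),[15,25),[14,24),[13,23),[12,22),[11,21),[10,20); WM=15
i=13 t=20 v=3: → [20,30),[19,29),[18,28),[17,27),[16,26),[15,25),[14,24),[13,23),[12,22),[11,21); WM=17; [6,16) fires=20 [7,17) fires=23
i=14 t=27 v=5: → [27,37),[26,36),[25,35),[24,34),[23,33),[22,32),[21,31),[20,30),[19,29),[18,28); WM=17
i=15 t=26 v=7: → [26,36),[25,35),[24,34),[23,33),[22,32),[21,31),[20,30),[19,29),[18,28),[17,27); WM=24; [8,18) fires=30 [9,19) fires=33 [10,20) fires=32 [11,21) fires=26 [12,22) fires=26 [13,23) fires=26 [14,24) fires=22
i=16 t=27 v=8: → [27,37),[26,36),[25,35),[24,34),[23,33),[22,32),[21,31),[20,30),[19,29),[18,28); WM=24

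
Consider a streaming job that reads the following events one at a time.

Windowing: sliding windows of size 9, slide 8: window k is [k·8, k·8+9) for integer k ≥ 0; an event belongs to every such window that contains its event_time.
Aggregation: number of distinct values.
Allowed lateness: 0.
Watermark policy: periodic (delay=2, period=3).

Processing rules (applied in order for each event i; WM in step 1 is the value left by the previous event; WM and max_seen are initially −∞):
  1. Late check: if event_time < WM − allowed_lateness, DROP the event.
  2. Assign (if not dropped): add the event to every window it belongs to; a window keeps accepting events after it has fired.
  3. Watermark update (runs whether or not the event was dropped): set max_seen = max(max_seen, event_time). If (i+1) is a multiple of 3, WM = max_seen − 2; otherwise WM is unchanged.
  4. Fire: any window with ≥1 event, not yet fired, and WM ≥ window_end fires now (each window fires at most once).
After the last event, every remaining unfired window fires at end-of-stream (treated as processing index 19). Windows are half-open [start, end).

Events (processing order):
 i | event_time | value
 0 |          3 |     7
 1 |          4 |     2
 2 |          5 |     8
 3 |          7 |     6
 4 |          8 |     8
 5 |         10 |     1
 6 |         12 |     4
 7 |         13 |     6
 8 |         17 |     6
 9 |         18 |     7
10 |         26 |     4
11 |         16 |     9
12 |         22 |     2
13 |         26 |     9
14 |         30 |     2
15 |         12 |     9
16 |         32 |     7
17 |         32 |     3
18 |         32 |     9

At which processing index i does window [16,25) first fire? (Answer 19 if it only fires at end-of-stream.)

i=0 t=3 v=7: → [0,9); WM=−∞
i=1 t=4 v=2: → [0,9); WM=−∞
i=2 t=5 v=8: → [0,9); WM=3
i=3 t=7 v=6: → [0,9); WM=3
i=4 t=8 v=8: → [8,17),[0,9); WM=3
i=5 t=10 v=1: → [8,17); WM=8
i=6 t=12 v=4: → [8,17); WM=8
i=7 t=13 v=6: → [8,17); WM=8
i=8 t=17 v=6: → [16,25); WM=15; [0,9) fires=4
i=9 t=18 v=7: → [16,25); WM=15
i=10 t=26 v=4: → [24,33); WM=15
i=11 t=16 v=9: → [16,25),[8,17); WM=24; [8,17) fires=5
i=12 t=22 v=2: DROP (t<24-0); WM=24
i=13 t=26 v=9: → [24,33); WM=24
i=14 t=30 v=2: → [24,33); WM=28; [16,25) fires=3
i=15 t=12 v=9: DROP (t<28-0); WM=28
i=16 t=32 v=7: → [32,41),[24,33); WM=28
i=17 t=32 v=3: → [32,41),[24,33); WM=30
i=18 t=32 v=9: → [32,41),[24,33); WM=30

14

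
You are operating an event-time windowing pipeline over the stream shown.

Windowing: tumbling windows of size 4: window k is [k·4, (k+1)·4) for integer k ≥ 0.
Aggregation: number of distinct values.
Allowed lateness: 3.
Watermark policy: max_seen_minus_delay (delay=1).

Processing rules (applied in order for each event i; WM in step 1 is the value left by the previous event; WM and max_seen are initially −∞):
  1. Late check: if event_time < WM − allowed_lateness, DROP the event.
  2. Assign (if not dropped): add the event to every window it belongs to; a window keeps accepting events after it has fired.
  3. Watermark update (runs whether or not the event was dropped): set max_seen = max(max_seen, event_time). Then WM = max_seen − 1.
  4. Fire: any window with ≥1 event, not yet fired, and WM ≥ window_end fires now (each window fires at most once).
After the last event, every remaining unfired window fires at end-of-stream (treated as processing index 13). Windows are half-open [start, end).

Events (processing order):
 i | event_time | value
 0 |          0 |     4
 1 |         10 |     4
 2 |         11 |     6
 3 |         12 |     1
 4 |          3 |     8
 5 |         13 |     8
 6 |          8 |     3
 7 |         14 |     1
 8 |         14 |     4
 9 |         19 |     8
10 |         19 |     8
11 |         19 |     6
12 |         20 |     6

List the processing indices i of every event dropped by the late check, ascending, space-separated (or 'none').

4 6

i=0 t=0 v=4: → [0,4); WM=-1
i=1 t=10 v=4: → [8,12); WM=9; [0,4) fires=1
i=2 t=11 v=6: → [8,12); WM=10
i=3 t=12 v=1: → [12,16); WM=11
i=4 t=3 v=8: DROP (t<11-3); WM=11
i=5 t=13 v=8: → [12,16); WM=12; [8,12) fires=2
i=6 t=8 v=3: DROP (t<12-3); WM=12
i=7 t=14 v=1: → [12,16); WM=13
i=8 t=14 v=4: → [12,16); WM=13
i=9 t=19 v=8: → [16,20); WM=18; [12,16) fires=3
i=10 t=19 v=8: → [16,20); WM=18
i=11 t=19 v=6: → [16,20); WM=18
i=12 t=20 v=6: → [20,24); WM=19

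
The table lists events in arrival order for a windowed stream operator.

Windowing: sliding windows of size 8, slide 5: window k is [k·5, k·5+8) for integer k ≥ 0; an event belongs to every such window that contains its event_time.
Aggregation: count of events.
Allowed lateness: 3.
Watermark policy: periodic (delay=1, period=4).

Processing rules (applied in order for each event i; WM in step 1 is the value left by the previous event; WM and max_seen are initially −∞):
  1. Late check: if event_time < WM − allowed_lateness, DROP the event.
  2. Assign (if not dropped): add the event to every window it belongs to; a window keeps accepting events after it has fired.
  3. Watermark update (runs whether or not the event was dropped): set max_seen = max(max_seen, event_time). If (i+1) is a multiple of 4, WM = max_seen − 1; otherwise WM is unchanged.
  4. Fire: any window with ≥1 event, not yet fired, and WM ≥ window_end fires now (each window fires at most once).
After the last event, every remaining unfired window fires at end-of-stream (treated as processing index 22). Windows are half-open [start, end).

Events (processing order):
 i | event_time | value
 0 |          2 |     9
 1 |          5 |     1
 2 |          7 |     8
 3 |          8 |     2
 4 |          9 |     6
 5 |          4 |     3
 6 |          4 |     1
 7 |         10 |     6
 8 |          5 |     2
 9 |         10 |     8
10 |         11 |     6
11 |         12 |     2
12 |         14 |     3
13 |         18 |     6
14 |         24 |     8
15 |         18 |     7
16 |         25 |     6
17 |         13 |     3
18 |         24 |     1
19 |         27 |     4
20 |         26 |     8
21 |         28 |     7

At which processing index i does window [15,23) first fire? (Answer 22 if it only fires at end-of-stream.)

15

i=0 t=2 v=9: → [0,8); WM=−∞
i=1 t=5 v=1: → [5,13),[0,8); WM=−∞
i=2 t=7 v=8: → [5,13),[0,8); WM=−∞
i=3 t=8 v=2: → [5,13); WM=7
i=4 t=9 v=6: → [5,13); WM=7
i=5 t=4 v=3: → [0,8); WM=7
i=6 t=4 v=1: → [0,8); WM=7
i=7 t=10 v=6: → [10,18),[5,13); WM=9; [0,8) fires=5
i=8 t=5 v=2: DROP (t<9-3); WM=9
i=9 t=10 v=8: → [10,18),[5,13); WM=9
i=10 t=11 v=6: → [10,18),[5,13); WM=9
i=11 t=12 v=2: → [10,18),[5,13); WM=11
i=12 t=14 v=3: → [10,18); WM=11
i=13 t=18 v=6: → [15,23); WM=11
i=14 t=24 v=8: → [20,28); WM=11
i=15 t=18 v=7: → [15,23); WM=23; [5,13) fires=8 [10,18) fires=5 [15,23) fires=2
i=16 t=25 v=6: → [25,33),[20,28); WM=23
i=17 t=13 v=3: DROP (t<23-3); WM=23
i=18 t=24 v=1: → [20,28); WM=23
i=19 t=27 v=4: → [25,33),[20,28); WM=26
i=20 t=26 v=8: → [25,33),[20,28); WM=26
i=21 t=28 v=7: → [25,33); WM=26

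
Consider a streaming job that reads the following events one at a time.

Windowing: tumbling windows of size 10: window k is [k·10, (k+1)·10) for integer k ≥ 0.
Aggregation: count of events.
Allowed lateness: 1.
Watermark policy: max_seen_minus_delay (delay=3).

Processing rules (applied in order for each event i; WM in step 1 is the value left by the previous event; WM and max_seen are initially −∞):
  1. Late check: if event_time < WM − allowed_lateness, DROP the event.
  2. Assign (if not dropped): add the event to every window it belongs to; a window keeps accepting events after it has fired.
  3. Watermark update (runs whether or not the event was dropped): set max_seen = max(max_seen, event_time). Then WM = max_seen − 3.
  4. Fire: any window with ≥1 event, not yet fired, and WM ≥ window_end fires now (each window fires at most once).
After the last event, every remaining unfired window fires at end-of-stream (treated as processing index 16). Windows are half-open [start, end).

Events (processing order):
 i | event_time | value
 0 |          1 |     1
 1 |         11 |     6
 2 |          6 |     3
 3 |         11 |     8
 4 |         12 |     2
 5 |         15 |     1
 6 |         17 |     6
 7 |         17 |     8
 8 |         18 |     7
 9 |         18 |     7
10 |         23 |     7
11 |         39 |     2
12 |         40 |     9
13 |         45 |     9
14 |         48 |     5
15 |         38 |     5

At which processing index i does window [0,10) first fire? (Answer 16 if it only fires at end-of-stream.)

i=0 t=1 v=1: → [0,10); WM=-2
i=1 t=11 v=6: → [10,20); WM=8
i=2 t=6 v=3: DROP (t<8-1); WM=8
i=3 t=11 v=8: → [10,20); WM=8
i=4 t=12 v=2: → [10,20); WM=9
i=5 t=15 v=1: → [10,20); WM=12; [0,10) fires=1
i=6 t=17 v=6: → [10,20); WM=14
i=7 t=17 v=8: → [10,20); WM=14
i=8 t=18 v=7: → [10,20); WM=15
i=9 t=18 v=7: → [10,20); WM=15
i=10 t=23 v=7: → [20,30); WM=20; [10,20) fires=8
i=11 t=39 v=2: → [30,40); WM=36; [20,30) fires=1
i=12 t=40 v=9: → [40,50); WM=37
i=13 t=45 v=9: → [40,50); WM=42; [30,40) fires=1
i=14 t=48 v=5: → [40,50); WM=45
i=15 t=38 v=5: DROP (t<45-1); WM=45

5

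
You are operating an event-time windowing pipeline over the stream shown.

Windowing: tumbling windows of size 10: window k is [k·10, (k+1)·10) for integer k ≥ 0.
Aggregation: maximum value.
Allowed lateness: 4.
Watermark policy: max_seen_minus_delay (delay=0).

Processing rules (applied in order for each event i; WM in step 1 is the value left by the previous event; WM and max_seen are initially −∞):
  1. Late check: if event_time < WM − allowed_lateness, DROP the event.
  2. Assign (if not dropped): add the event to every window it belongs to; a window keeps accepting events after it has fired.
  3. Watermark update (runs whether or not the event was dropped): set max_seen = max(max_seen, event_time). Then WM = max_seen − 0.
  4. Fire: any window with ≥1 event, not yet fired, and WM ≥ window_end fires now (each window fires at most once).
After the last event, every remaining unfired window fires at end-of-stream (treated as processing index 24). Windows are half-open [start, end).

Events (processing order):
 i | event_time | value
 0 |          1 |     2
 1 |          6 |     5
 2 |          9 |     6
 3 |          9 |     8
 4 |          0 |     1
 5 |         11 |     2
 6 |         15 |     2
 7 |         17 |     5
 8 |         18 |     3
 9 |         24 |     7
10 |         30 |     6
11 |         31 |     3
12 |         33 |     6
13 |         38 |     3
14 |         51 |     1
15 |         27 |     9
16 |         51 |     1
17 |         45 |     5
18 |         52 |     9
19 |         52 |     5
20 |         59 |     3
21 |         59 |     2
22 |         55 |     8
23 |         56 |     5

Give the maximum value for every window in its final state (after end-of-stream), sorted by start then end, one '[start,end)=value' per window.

[0,10)=8 [10,20)=5 [20,30)=7 [30,40)=6 [50,60)=9

i=0 t=1 v=2: → [0,10); WM=1
i=1 t=6 v=5: → [0,10); WM=6
i=2 t=9 v=6: → [0,10); WM=9
i=3 t=9 v=8: → [0,10); WM=9
i=4 t=0 v=1: DROP (t<9-4); WM=9
i=5 t=11 v=2: → [10,20); WM=11; [0,10) fires=8
i=6 t=15 v=2: → [10,20); WM=15
i=7 t=17 v=5: → [10,20); WM=17
i=8 t=18 v=3: → [10,20); WM=18
i=9 t=24 v=7: → [20,30); WM=24; [10,20) fires=5
i=10 t=30 v=6: → [30,40); WM=30; [20,30) fires=7
i=11 t=31 v=3: → [30,40); WM=31
i=12 t=33 v=6: → [30,40); WM=33
i=13 t=38 v=3: → [30,40); WM=38
i=14 t=51 v=1: → [50,60); WM=51; [30,40) fires=6
i=15 t=27 v=9: DROP (t<51-4); WM=51
i=16 t=51 v=1: → [50,60); WM=51
i=17 t=45 v=5: DROP (t<51-4); WM=51
i=18 t=52 v=9: → [50,60); WM=52
i=19 t=52 v=5: → [50,60); WM=52
i=20 t=59 v=3: → [50,60); WM=59
i=21 t=59 v=2: → [50,60); WM=59
i=22 t=55 v=8: → [50,60); WM=59
i=23 t=56 v=5: → [50,60); WM=59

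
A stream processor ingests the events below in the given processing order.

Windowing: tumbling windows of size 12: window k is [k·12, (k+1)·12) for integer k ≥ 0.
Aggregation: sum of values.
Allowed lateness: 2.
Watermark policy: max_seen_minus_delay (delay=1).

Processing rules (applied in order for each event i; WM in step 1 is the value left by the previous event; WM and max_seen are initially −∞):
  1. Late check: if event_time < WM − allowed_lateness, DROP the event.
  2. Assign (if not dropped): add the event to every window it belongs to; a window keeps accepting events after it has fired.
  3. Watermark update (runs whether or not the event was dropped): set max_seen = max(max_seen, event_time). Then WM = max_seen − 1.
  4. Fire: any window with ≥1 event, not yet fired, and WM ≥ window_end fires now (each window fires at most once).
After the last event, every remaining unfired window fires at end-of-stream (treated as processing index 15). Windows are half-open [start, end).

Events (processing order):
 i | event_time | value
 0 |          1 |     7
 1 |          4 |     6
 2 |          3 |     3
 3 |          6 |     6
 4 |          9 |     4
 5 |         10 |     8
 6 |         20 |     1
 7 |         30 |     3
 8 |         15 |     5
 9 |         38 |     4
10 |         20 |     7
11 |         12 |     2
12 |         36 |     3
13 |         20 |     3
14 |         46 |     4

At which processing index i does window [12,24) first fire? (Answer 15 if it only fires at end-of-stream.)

i=0 t=1 v=7: → [0,12); WM=0
i=1 t=4 v=6: → [0,12); WM=3
i=2 t=3 v=3: → [0,12); WM=3
i=3 t=6 v=6: → [0,12); WM=5
i=4 t=9 v=4: → [0,12); WM=8
i=5 t=10 v=8: → [0,12); WM=9
i=6 t=20 v=1: → [12,24); WM=19; [0,12) fires=34
i=7 t=30 v=3: → [24,36); WM=29; [12,24) fires=1
i=8 t=15 v=5: DROP (t<29-2); WM=29
i=9 t=38 v=4: → [36,48); WM=37; [24,36) fires=3
i=10 t=20 v=7: DROP (t<37-2); WM=37
i=11 t=12 v=2: DROP (t<37-2); WM=37
i=12 t=36 v=3: → [36,48); WM=37
i=13 t=20 v=3: DROP (t<37-2); WM=37
i=14 t=46 v=4: → [36,48); WM=45

7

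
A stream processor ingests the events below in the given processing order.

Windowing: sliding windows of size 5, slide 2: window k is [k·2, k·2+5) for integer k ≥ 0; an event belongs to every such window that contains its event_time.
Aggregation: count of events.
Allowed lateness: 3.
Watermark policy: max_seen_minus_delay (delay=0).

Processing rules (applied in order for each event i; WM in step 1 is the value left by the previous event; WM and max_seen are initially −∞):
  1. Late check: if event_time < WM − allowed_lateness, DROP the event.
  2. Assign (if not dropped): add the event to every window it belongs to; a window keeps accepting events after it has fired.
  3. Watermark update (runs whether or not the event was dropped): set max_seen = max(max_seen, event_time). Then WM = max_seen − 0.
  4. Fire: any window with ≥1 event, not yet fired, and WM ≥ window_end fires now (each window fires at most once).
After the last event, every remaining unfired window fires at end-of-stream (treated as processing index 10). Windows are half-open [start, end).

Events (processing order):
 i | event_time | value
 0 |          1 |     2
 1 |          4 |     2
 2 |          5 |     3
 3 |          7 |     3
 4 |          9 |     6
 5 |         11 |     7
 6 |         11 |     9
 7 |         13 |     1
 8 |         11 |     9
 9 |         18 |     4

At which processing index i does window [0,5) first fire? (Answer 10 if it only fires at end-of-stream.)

2

i=0 t=1 v=2: → [0,5); WM=1
i=1 t=4 v=2: → [4,9),[2,7),[0,5); WM=4
i=2 t=5 v=3: → [4,9),[2,7); WM=5; [0,5) fires=2
i=3 t=7 v=3: → [6,11),[4,9); WM=7; [2,7) fires=2
i=4 t=9 v=6: → [8,13),[6,11); WM=9; [4,9) fires=3
i=5 t=11 v=7: → [10,15),[8,13); WM=11; [6,11) fires=2
i=6 t=11 v=9: → [10,15),[8,13); WM=11
i=7 t=13 v=1: → [12,17),[10,15); WM=13; [8,13) fires=3
i=8 t=11 v=9: → [10,15),[8,13); WM=13
i=9 t=18 v=4: → [18,23),[16,21),[14,19); WM=18; [10,15) fires=4 [12,17) fires=1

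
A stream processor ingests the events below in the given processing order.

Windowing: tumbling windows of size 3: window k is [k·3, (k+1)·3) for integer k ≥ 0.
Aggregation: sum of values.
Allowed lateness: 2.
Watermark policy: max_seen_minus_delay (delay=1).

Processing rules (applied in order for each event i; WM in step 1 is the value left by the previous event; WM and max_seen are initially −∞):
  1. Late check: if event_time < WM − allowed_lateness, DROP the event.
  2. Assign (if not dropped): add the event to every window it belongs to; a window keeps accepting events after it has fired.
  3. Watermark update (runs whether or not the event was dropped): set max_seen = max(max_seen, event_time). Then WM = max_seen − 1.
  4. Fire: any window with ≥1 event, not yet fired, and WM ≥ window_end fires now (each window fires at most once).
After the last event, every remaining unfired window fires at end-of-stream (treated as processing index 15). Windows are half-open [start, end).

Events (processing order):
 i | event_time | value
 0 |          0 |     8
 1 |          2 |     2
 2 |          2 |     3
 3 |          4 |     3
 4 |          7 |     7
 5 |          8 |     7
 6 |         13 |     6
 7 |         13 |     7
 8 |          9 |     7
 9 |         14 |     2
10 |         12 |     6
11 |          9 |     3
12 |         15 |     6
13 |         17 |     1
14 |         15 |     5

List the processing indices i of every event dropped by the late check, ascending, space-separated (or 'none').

i=0 t=0 v=8: → [0,3); WM=-1
i=1 t=2 v=2: → [0,3); WM=1
i=2 t=2 v=3: → [0,3); WM=1
i=3 t=4 v=3: → [3,6); WM=3; [0,3) fires=13
i=4 t=7 v=7: → [6,9); WM=6; [3,6) fires=3
i=5 t=8 v=7: → [6,9); WM=7
i=6 t=13 v=6: → [12,15); WM=12; [6,9) fires=14
i=7 t=13 v=7: → [12,15); WM=12
i=8 t=9 v=7: DROP (t<12-2); WM=12
i=9 t=14 v=2: → [12,15); WM=13
i=10 t=12 v=6: → [12,15); WM=13
i=11 t=9 v=3: DROP (t<13-2); WM=13
i=12 t=15 v=6: → [15,18); WM=14
i=13 t=17 v=1: → [15,18); WM=16; [12,15) fires=21
i=14 t=15 v=5: → [15,18); WM=16

8 11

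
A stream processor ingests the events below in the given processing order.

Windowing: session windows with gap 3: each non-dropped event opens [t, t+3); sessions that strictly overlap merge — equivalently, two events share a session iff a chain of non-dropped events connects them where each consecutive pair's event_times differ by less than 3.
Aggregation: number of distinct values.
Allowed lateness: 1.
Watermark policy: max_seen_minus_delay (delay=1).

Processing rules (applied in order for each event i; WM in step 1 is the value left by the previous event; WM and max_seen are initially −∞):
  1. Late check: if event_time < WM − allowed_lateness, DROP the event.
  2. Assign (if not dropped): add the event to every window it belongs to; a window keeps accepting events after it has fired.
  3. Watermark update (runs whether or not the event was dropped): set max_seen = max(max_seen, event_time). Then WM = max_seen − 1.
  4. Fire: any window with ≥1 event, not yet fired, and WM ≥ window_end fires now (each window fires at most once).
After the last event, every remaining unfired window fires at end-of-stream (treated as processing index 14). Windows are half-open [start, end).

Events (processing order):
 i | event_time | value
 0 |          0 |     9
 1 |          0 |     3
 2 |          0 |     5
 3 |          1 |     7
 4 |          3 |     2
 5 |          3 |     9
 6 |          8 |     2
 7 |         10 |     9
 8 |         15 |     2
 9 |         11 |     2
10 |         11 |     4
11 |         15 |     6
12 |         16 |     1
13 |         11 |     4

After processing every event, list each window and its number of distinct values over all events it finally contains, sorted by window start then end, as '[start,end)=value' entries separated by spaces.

i=0 t=0 v=9: → [0,3); WM=-1
i=1 t=0 v=3: → [0,3); WM=-1
i=2 t=0 v=5: → [0,3); WM=-1
i=3 t=1 v=7: → [0,4); WM=0
i=4 t=3 v=2: → [0,6); WM=2
i=5 t=3 v=9: → [0,6); WM=2
i=6 t=8 v=2: → [8,11); WM=7
i=7 t=10 v=9: → [8,13); WM=9
i=8 t=15 v=2: → [15,18); WM=14
i=9 t=11 v=2: DROP (t<14-1); WM=14
i=10 t=11 v=4: DROP (t<14-1); WM=14
i=11 t=15 v=6: → [15,18); WM=14
i=12 t=16 v=1: → [15,19); WM=15
i=13 t=11 v=4: DROP (t<15-1); WM=15

[0,6)=5 [8,13)=2 [15,19)=3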